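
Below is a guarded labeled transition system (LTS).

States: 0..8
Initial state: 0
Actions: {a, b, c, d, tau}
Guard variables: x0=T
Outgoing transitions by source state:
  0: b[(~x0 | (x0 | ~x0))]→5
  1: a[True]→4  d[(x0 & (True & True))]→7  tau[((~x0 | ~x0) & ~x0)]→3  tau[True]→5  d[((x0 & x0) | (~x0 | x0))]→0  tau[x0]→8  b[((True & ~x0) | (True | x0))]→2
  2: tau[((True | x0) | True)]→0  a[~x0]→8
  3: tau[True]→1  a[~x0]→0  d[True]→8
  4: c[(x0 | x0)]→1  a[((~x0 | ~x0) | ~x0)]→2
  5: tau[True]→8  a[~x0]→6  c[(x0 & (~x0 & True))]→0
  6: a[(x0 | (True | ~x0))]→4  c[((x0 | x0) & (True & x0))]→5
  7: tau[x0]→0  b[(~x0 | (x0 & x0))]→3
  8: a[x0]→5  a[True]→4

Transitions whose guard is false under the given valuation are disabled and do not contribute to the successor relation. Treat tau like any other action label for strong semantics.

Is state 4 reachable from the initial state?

Answer: REACHABLE

Analysis:
After dropping false guards: 18 live edges.
depth 0: {0}
depth 1: {5}  cumulative {0,5}
depth 2: {8}  cumulative {0,5,8}
depth 3: {4}  cumulative {0,4,5,8}
depth 4: {1}  cumulative {0,1,4,5,8}
depth 5: {2,7}  cumulative {0,1,2,4,5,7,8}
depth 6: {3}  cumulative {0,1,2,3,4,5,7,8}
R = {0,1,2,3,4,5,7,8}
witness 4: b·tau·a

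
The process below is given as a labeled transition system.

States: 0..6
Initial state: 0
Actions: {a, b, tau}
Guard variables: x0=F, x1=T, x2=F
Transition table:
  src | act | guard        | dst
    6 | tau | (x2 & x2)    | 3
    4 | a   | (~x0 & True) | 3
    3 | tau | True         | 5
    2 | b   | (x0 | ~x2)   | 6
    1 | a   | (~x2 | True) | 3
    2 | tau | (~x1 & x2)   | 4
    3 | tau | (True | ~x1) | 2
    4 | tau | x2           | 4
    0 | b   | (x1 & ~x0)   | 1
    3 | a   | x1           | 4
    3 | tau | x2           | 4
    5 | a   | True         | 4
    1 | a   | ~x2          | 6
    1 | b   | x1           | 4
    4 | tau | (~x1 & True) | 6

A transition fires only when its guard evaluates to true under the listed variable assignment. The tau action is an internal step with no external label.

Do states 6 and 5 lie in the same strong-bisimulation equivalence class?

Answer: NOT BISIMILAR

Trace:
Bisimulation quotient by refinement:
  round 0: {{0,1,2,3,4,5,6}}
  round 1: {{0,2},{1},{3},{4,5},{6}}
  round 2: {{0},{1},{2},{3},{4},{5},{6}}
stable after 3 split(s): 7 block(s)
6∈{6}, 5∈{5}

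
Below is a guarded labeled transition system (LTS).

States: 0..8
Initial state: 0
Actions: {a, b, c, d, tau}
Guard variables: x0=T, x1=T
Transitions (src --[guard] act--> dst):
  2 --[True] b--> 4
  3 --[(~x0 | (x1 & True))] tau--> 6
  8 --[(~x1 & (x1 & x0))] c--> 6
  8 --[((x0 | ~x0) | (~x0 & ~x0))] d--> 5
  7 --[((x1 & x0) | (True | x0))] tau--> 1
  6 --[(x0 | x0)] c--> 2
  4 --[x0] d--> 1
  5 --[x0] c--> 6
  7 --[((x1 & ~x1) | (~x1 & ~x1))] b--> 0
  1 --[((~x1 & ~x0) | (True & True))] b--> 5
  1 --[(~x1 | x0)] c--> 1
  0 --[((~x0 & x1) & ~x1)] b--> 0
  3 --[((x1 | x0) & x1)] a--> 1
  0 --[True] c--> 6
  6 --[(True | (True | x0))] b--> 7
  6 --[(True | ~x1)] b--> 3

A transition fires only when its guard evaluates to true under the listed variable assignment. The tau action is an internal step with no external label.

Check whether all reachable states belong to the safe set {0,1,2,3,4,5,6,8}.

Inv-set: {0,1,2,3,4,5,6,8}
Reach set: {0,1,2,3,4,5,6,7}
  0: safe
  1: safe
  2: safe
  3: safe
  4: safe
  5: safe
  6: safe
  7: VIOLATES
reach 7 via c·b — violates

Answer: INVARIANT VIOLATED at state 7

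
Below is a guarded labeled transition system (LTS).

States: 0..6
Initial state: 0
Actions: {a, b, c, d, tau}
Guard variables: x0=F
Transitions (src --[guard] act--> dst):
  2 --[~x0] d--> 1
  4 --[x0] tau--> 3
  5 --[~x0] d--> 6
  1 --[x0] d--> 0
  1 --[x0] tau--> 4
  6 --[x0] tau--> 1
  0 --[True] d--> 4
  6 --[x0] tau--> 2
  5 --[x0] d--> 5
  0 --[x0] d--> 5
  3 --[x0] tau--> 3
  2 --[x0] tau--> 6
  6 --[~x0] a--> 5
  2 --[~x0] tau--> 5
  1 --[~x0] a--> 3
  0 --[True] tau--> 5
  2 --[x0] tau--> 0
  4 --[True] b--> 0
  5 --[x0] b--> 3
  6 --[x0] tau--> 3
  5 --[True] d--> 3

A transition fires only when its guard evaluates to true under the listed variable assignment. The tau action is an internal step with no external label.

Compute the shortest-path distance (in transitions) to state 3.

Layered search for 3:
  L0 = {0}
  L1 = {4,5}
  L2 = {3,6}
depth(3)=2, e.g. tau·d

Answer: 2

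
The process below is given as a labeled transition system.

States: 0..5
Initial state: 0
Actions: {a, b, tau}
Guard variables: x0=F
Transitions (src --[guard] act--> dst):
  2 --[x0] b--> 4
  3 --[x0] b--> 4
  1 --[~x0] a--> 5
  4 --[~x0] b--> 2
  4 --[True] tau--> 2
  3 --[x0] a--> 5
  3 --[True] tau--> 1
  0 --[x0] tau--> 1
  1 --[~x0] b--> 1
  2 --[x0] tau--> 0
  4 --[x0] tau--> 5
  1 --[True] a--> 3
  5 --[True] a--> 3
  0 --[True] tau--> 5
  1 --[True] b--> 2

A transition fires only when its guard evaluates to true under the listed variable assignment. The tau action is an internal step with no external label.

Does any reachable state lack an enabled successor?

Reachable = {0,1,2,3,5}
  0: tau→5  [deg 1]
  1: a→3  a→5  b→1  b→2  [deg 4]
  2: ∅  [STUCK]
  3: tau→1  [deg 1]
  5: a→3  [deg 1]
witness 2: tau·a·tau·b

Answer: DEADLOCK at state 2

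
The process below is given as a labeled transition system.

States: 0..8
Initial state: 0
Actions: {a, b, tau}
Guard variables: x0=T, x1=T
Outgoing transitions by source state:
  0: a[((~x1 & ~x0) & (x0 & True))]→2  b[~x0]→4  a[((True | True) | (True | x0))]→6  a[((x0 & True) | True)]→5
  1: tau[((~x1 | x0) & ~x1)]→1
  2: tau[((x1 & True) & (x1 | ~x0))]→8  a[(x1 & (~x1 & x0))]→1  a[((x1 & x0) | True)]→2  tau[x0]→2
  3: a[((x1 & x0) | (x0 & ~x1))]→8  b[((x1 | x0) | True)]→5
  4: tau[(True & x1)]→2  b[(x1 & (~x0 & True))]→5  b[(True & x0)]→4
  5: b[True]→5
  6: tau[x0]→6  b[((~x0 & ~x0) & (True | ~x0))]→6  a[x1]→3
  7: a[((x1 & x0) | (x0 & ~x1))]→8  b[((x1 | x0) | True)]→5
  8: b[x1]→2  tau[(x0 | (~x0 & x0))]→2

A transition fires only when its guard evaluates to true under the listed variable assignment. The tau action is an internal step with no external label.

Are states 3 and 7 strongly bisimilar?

Answer: BISIMILAR

Working:
Refine partition for ~:
  round 0: {{0,1,2,3,4,5,6,7,8}}
  round 1: {{0},{1},{2,6},{3,7},{4,8},{5}}
  round 2: {{0},{1},{2},{3,7},{4},{5},{6},{8}}
Fixed point at round 3; 8 class(es).
[3]={3,7}  [7]={3,7}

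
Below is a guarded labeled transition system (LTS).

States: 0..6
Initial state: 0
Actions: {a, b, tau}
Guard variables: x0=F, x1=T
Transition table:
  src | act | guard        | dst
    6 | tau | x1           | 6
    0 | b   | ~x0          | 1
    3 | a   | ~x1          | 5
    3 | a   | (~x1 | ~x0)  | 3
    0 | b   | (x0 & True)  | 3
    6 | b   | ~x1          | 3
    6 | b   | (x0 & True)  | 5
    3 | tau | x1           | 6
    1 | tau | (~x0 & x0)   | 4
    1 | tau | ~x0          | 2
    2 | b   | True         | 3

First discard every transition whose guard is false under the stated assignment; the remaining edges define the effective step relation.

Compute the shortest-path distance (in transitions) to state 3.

Answer: 3

Trace:
BFS to 3:
  L0 = {0}
  L1 = {1}
  L2 = {2}
  L3 = {3}
3 enters at depth 3; path b·tau·b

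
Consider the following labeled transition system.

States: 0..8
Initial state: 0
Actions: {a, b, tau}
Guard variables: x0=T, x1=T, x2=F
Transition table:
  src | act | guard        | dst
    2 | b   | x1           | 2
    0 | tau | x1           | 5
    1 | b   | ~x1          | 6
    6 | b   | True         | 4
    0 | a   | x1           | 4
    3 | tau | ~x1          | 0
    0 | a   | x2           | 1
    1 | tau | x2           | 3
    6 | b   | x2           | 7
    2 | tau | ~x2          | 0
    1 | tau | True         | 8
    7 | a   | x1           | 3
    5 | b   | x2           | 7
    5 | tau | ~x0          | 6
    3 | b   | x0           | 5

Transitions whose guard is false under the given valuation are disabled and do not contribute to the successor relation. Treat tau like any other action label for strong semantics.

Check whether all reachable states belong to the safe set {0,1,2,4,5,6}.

Answer: INVARIANT HOLDS

Working:
Allowed set {0,1,2,4,5,6}
R = {0,4,5}
  0: ok
  4: ok
  5: ok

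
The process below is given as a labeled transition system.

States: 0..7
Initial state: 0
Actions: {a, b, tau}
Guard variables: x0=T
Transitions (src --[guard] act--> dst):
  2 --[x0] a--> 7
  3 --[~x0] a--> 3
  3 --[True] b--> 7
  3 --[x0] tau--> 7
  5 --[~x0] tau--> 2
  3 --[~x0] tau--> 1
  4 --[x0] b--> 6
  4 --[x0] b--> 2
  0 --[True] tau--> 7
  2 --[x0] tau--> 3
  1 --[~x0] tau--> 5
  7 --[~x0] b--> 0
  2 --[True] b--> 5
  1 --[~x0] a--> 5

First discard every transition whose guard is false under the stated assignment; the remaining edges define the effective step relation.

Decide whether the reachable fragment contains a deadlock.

R = {0,7}
  0: tau→7  [1 out]
  7: ∅  [no exit]
witness 7: tau

Answer: DEADLOCK at state 7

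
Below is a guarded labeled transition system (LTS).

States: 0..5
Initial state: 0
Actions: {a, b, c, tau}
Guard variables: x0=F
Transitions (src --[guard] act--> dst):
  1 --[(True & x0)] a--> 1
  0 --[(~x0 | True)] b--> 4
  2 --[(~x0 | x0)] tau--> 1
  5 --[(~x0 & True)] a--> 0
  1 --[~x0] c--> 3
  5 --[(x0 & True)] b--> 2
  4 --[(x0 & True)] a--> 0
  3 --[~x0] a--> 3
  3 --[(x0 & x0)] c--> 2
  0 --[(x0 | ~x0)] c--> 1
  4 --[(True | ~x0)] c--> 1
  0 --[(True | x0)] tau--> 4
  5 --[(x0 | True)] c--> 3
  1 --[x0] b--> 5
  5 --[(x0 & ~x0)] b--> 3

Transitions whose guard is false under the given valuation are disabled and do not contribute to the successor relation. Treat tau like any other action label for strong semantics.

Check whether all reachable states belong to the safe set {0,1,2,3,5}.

Safe = {0,1,2,3,5}
Reachable = {0,1,3,4}
  0: safe
  1: safe
  3: safe
  4: ✗ unsafe
reach 4 via b — violates

Answer: INVARIANT VIOLATED at state 4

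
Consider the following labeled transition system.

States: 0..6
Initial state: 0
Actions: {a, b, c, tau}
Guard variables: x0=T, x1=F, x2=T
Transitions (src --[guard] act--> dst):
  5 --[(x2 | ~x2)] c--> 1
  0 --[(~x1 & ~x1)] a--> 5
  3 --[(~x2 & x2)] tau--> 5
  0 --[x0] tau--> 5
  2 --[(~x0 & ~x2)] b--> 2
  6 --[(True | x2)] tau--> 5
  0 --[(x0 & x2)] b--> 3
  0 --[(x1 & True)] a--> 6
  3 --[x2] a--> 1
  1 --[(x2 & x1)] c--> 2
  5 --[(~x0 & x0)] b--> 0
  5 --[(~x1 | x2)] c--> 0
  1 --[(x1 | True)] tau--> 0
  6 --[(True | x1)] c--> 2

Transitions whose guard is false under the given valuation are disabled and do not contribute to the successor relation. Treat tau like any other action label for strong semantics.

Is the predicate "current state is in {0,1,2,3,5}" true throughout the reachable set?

Allowed set {0,1,2,3,5}
Reachable = {0,1,3,5}
  0: safe
  1: safe
  3: safe
  5: safe

Answer: INVARIANT HOLDS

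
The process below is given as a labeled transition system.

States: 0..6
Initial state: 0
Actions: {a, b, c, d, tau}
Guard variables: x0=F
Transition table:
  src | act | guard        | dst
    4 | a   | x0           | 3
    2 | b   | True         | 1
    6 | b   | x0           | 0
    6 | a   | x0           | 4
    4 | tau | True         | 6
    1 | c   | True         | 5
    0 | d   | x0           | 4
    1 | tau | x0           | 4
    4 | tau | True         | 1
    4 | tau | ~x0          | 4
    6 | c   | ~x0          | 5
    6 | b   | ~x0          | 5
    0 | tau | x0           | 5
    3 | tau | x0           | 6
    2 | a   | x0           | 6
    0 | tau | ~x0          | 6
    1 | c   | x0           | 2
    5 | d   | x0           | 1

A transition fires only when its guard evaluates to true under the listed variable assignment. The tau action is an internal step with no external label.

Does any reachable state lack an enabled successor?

Reach set: {0,5,6}
  0: tau→6  [1 exit(s)]
  5: ∅  [no exit]
  6: b→5  c→5  [2 exit(s)]
witness 5: tau·c

Answer: DEADLOCK at state 5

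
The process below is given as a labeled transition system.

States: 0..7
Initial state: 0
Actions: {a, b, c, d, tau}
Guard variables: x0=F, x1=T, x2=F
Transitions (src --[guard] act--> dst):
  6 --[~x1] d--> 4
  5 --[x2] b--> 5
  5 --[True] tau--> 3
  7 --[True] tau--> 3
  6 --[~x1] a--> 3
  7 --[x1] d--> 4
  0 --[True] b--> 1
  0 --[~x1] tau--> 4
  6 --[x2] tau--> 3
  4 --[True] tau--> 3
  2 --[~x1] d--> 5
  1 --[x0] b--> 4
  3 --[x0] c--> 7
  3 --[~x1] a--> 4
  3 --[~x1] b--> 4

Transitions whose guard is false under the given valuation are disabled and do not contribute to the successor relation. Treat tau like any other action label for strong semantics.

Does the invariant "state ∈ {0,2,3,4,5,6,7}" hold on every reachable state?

Answer: INVARIANT VIOLATED at state 1

Trace:
Inv-set: {0,2,3,4,5,6,7}
Reachable = {0,1}
  0: ok
  1: outside
counterexample path to 1: b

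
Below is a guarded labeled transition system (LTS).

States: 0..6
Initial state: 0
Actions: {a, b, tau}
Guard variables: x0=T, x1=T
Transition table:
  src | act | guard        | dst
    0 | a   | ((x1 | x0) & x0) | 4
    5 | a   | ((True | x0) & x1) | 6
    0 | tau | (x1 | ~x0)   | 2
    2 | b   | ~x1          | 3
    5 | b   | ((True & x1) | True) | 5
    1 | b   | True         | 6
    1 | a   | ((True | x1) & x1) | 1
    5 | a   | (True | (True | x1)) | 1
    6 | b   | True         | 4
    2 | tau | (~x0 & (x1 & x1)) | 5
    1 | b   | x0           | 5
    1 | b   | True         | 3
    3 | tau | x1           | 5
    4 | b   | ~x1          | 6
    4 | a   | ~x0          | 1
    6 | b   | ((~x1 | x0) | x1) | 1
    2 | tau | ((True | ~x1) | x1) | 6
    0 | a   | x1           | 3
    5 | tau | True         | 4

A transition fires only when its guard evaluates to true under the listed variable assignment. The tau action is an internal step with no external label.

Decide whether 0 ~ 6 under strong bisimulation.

Bisimulation quotient by refinement:
  round 0: {{0,1,2,3,4,5,6}}
  round 1: {{0},{1},{2,3},{4},{5},{6}}
  round 2: {{0},{1},{2},{3},{4},{5},{6}}
7 equivalence class(es) (converged in 3)
0∈{0}, 6∈{6}

Answer: NOT BISIMILAR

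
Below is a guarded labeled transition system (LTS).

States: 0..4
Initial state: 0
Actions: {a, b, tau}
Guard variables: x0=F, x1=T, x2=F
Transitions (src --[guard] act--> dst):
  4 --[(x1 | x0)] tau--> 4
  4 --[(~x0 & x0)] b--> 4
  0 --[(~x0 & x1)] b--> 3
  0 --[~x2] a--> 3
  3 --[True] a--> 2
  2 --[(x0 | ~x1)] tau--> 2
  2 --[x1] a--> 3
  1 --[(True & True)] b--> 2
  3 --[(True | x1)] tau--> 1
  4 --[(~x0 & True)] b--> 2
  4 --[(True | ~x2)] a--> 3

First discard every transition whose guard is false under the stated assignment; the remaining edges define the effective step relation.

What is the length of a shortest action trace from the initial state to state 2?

Answer: 2

Analysis:
Layered search for 2:
  L0 = {0}
  L1 = {3}
  L2 = {1,2}
depth(2)=2, e.g. a·a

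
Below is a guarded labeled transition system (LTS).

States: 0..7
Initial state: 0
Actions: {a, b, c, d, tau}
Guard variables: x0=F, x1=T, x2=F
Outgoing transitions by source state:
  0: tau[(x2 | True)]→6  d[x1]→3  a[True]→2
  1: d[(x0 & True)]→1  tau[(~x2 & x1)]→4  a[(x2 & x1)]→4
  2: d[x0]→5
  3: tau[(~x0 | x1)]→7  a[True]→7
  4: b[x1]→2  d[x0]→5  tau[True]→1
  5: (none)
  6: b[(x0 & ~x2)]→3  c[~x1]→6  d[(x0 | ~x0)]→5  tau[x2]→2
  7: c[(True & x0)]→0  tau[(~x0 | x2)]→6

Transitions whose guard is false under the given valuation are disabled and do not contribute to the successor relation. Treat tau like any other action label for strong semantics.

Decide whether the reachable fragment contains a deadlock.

R = {0,2,3,5,6,7}
  0: a→2  d→3  tau→6  [deg 3]
  2: ∅  [STUCK]
  3: a→7  tau→7  [deg 2]
  5: ∅  [STUCK]
  6: d→5  [deg 1]
  7: tau→6  [deg 1]
witness 2: a

Answer: DEADLOCK at state 2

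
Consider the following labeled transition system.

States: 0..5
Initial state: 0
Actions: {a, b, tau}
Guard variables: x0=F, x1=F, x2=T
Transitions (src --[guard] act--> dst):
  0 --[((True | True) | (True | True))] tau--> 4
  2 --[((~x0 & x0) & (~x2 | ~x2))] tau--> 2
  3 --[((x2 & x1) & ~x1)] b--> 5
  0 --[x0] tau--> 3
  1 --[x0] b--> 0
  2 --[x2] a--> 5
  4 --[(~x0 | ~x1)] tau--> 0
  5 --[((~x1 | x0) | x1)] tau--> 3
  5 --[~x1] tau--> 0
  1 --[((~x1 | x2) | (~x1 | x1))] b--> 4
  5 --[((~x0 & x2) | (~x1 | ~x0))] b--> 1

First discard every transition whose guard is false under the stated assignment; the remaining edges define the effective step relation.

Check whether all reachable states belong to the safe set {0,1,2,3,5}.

Inv-set: {0,1,2,3,5}
Reach set: {0,4}
  0: ok
  4: outside
counterexample path to 4: tau

Answer: INVARIANT VIOLATED at state 4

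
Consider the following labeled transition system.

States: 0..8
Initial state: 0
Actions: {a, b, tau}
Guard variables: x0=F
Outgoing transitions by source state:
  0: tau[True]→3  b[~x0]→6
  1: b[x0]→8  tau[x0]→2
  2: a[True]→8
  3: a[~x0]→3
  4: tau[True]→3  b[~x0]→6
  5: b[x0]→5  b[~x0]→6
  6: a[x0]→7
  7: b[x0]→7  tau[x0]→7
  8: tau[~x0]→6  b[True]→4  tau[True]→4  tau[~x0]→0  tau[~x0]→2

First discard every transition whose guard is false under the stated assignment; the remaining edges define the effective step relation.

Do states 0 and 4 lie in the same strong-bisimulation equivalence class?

Compute ~ classes (split until stable):
  P[0] = {{0,1,2,3,4,5,6,7,8}}
  P[1] = {{0,4,8},{1,6,7},{2,3},{5}}
  P[2] = {{0,4},{1,6,7},{2},{3},{5},{8}}
6 equivalence class(es) (converged in 3)
class of 0: {0,4}; class of 4: {0,4}

Answer: BISIMILAR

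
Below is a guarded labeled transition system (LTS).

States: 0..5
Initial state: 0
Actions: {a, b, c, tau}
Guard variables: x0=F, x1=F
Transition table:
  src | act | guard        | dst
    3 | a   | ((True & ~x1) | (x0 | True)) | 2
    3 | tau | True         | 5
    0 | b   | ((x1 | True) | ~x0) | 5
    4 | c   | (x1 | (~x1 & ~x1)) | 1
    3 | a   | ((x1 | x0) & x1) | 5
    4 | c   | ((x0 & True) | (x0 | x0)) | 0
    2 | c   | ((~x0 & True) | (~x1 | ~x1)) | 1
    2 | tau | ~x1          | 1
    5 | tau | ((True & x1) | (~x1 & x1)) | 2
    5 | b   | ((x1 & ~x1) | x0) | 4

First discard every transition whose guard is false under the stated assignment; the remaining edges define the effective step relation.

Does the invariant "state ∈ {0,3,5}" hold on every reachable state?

Inv-set: {0,3,5}
Reach set: {0,5}
  0: safe
  5: safe

Answer: INVARIANT HOLDS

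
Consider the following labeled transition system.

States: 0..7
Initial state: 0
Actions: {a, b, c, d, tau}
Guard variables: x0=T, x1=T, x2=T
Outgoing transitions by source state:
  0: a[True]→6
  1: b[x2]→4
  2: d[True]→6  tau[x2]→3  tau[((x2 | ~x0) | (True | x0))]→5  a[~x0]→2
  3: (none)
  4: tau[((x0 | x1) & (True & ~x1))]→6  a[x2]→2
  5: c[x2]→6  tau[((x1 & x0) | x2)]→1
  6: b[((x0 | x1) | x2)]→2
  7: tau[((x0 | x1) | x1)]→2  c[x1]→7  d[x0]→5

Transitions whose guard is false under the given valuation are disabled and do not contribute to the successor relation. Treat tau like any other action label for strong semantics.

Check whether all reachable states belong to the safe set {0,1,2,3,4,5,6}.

Answer: INVARIANT HOLDS

Trace:
Inv-set: {0,1,2,3,4,5,6}
Reach set: {0,1,2,3,4,5,6}
  0: ✓
  1: ✓
  2: ✓
  3: ✓
  4: ✓
  5: ✓
  6: ✓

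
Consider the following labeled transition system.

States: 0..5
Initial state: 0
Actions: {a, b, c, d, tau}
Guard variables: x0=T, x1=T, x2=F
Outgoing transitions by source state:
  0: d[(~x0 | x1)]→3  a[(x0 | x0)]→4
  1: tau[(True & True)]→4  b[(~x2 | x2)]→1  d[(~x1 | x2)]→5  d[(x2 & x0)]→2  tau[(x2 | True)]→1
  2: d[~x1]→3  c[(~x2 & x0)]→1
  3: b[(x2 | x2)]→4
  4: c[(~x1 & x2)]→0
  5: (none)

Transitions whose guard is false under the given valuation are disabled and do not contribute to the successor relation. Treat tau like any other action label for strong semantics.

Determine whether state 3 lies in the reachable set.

Answer: REACHABLE

Working:
6 transition(s) survive guard evaluation.
Layer 0: {0}
Layer 1: {3,4}  cumulative {0,3,4}
R = {0,3,4}
trace reaching 3: d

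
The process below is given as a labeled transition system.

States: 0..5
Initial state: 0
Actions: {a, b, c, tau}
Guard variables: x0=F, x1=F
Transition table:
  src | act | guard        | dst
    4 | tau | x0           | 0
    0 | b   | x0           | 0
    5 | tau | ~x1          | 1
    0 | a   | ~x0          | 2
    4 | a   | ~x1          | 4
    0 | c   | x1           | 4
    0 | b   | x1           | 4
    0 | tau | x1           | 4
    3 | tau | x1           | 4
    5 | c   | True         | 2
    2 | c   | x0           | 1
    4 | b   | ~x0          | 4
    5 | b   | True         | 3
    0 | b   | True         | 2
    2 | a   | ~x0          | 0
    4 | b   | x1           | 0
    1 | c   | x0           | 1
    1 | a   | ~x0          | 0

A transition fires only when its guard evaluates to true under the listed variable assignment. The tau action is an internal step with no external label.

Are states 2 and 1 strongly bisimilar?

Answer: BISIMILAR

Trace:
Bisimulation quotient by refinement:
  π0 = {{0,1,2,3,4,5}}
  π1 = {{0,4},{1,2},{3},{5}}
  π2 = {{0},{1,2},{3},{4},{5}}
Fixed point at round 3; 5 class(es).
class of 2: {1,2}; class of 1: {1,2}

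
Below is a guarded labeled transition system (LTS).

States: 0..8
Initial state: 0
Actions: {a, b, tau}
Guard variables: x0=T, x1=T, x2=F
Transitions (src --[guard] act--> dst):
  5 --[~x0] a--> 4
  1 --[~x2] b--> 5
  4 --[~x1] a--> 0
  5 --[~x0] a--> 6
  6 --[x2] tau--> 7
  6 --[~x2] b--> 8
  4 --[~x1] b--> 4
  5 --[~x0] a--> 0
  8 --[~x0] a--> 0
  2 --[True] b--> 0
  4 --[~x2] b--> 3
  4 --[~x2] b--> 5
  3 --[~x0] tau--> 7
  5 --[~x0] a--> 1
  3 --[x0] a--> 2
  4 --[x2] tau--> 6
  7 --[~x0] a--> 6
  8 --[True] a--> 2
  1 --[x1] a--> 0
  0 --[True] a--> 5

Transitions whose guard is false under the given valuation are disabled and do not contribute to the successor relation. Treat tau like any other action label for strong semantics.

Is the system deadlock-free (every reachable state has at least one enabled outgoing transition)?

Answer: DEADLOCK at state 5

Trace:
Reach set: {0,5}
  0: a→5  [1 exit(s)]
  5: ∅  [no exit]
Path to 5: a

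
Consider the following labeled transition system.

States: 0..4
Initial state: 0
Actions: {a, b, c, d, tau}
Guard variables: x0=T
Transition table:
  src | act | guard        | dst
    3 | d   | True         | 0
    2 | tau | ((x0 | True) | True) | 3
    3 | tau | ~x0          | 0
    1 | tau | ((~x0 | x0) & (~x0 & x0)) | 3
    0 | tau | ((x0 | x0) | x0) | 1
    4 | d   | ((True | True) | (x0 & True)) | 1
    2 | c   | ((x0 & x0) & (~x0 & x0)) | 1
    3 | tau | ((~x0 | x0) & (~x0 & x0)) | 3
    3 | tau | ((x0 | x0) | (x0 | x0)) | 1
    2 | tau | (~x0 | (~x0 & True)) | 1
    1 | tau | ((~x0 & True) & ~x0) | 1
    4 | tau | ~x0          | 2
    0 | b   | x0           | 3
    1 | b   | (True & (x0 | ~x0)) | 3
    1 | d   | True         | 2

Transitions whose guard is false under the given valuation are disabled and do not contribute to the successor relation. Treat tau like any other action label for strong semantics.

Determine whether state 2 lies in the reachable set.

Answer: REACHABLE

Working:
Guard filter leaves 8 enabled edge(s).
depth 0: {0}
depth 1: {1,3}  cumulative {0,1,3}
depth 2: {2}  cumulative {0,1,2,3}
Reach set: {0,1,2,3}
trace reaching 2: tau·d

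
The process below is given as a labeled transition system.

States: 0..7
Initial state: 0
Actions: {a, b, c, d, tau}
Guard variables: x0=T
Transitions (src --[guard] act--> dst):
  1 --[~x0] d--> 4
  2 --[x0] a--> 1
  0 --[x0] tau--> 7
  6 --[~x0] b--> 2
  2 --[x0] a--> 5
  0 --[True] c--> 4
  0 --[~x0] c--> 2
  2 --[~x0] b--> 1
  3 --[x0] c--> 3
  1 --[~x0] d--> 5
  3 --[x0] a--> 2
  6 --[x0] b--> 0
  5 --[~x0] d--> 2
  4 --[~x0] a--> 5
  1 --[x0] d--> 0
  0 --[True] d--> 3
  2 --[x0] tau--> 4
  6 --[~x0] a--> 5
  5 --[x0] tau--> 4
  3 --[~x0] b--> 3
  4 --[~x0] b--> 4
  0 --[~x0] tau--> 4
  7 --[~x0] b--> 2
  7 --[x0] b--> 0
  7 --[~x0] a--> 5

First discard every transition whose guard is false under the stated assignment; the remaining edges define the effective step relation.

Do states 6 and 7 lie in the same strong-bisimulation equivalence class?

Bisimulation quotient by refinement:
  P[0] = {{0,1,2,3,4,5,6,7}}
  P[1] = {{0},{1},{2},{3},{4},{5},{6,7}}
7 equivalence class(es) (converged in 2)
[6]={6,7}  [7]={6,7}

Answer: BISIMILAR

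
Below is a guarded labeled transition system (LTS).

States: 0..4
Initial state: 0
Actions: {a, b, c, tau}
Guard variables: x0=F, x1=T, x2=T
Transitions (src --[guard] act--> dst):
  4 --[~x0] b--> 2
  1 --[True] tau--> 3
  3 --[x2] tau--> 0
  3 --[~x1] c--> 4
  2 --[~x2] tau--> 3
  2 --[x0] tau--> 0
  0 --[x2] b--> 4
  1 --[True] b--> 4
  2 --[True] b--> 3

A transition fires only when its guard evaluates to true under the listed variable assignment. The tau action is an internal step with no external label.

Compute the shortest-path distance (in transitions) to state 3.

Breadth-first toward 3:
  Layer 0: {0}
  Layer 1: {4}
  Layer 2: {2}
  Layer 3: {3}
first hit 3 at d=3 via b·b·b

Answer: 3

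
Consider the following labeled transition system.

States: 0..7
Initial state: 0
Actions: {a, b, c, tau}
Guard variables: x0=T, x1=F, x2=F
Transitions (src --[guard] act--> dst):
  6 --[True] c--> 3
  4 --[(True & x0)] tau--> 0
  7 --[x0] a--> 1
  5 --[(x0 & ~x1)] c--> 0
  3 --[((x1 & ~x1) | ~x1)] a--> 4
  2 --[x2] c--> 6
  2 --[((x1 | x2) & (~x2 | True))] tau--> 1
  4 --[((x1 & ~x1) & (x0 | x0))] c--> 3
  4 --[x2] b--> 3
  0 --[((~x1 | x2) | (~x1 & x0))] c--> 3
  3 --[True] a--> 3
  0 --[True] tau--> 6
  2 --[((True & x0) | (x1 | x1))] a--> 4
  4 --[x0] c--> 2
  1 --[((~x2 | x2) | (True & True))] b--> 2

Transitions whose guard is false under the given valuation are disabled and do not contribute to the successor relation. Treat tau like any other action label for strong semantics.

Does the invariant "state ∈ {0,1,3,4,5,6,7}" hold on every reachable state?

Allowed set {0,1,3,4,5,6,7}
Reachable = {0,2,3,4,6}
  0: ok
  2: outside
  3: ok
  4: ok
  6: ok
reach 2 via c·a·c — violates

Answer: INVARIANT VIOLATED at state 2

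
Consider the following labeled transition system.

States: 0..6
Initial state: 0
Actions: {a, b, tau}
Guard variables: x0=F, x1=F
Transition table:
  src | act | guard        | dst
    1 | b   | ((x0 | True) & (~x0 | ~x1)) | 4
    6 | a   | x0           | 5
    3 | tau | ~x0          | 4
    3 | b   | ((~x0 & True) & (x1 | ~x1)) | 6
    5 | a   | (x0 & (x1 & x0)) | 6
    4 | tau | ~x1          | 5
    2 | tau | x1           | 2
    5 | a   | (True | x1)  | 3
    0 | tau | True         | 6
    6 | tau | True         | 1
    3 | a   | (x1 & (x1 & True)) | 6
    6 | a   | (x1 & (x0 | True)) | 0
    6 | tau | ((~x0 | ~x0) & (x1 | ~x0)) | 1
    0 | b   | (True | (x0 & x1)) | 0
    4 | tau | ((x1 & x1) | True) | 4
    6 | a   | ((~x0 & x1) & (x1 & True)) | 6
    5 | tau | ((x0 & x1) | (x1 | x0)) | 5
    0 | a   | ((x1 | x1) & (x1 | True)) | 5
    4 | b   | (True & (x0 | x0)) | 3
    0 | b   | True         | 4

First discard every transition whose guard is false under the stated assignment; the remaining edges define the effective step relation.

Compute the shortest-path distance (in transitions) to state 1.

Answer: 2

Trace:
BFS to 1:
  L0 = {0}
  L1 = {4,6}
  L2 = {1,5}
1 enters at depth 2; path tau·tau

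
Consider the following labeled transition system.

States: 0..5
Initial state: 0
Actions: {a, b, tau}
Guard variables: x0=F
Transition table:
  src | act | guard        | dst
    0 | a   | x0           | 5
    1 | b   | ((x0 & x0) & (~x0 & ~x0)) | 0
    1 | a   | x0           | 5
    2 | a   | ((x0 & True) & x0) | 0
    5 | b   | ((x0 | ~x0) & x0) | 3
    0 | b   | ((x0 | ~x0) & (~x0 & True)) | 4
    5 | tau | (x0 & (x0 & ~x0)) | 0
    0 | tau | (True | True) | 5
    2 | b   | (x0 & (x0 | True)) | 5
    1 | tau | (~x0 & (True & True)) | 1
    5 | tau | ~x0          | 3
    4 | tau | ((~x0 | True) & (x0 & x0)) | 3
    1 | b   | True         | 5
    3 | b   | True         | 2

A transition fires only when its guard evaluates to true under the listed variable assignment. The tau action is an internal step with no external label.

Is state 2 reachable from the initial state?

6 transition(s) survive guard evaluation.
depth 0: {0}
depth 1: {4,5}  now seen {0,4,5}
depth 2: {3}  now seen {0,3,4,5}
depth 3: {2}  now seen {0,2,3,4,5}
Reach set: {0,2,3,4,5}
witness 2: tau·tau·b

Answer: REACHABLE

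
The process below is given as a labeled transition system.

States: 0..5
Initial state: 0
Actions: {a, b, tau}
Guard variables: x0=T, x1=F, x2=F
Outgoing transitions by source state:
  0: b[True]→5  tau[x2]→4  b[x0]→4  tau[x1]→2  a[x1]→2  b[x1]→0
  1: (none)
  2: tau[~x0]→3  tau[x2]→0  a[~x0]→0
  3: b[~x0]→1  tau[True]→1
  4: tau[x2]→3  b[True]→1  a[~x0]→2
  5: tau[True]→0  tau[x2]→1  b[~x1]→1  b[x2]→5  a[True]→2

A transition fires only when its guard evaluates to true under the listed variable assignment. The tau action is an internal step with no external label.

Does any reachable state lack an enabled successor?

Answer: DEADLOCK at state 1

Trace:
Reachable = {0,1,2,4,5}
  0: b→4  b→5  [deg 2]
  1: ∅  [STUCK]
  2: ∅  [STUCK]
  4: b→1  [deg 1]
  5: a→2  b→1  tau→0  [deg 3]
witness 1: b·b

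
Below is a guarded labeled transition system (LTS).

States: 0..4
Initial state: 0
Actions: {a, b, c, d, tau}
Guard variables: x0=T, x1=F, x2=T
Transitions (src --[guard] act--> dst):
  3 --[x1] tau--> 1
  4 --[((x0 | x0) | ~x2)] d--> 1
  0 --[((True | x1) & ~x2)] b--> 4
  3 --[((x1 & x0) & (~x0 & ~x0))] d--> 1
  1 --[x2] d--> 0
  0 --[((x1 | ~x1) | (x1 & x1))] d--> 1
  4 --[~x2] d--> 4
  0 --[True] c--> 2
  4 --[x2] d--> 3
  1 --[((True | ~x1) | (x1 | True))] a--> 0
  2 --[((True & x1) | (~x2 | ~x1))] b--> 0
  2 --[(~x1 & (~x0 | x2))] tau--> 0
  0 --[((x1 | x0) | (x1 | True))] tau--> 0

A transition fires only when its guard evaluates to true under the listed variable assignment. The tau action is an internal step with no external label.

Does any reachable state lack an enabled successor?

Answer: DEADLOCK-FREE

Trace:
Reach set: {0,1,2}
  0: c→2  d→1  tau→0  [3 exit(s)]
  1: a→0  d→0  [2 exit(s)]
  2: b→0  tau→0  [2 exit(s)]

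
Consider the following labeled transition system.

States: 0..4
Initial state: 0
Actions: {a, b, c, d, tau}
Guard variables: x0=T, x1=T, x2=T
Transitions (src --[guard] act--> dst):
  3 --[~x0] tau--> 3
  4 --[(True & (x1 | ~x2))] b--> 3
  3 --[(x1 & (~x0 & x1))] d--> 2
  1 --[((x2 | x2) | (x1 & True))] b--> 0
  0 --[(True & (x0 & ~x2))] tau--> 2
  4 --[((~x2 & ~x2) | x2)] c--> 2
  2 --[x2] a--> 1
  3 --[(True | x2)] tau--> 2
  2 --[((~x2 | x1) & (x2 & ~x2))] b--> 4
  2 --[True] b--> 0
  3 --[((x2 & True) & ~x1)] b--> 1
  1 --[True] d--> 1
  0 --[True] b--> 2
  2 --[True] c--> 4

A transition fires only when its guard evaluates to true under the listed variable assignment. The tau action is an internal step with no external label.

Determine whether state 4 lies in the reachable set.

9 transition(s) survive guard evaluation.
L0 = {0}
L1 = {2}  cumulative {0,2}
L2 = {1,4}  cumulative {0,1,2,4}
L3 = {3}  cumulative {0,1,2,3,4}
Reach set: {0,1,2,3,4}
Path to 4: b·c

Answer: REACHABLE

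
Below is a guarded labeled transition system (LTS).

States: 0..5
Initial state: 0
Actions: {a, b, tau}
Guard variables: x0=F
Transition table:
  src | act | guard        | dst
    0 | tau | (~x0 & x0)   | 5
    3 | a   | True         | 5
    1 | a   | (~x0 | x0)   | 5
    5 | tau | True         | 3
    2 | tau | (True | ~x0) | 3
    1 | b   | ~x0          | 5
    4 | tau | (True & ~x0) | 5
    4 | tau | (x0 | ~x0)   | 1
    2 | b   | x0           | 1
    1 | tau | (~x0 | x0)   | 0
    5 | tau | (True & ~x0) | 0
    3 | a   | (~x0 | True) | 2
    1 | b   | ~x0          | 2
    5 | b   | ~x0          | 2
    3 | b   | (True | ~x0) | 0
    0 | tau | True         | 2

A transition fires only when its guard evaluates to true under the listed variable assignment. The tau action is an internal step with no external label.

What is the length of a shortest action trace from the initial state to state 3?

BFS to 3:
  L0 = {0}
  L1 = {2}
  L2 = {3}
3 enters at depth 2; path tau·tau

Answer: 2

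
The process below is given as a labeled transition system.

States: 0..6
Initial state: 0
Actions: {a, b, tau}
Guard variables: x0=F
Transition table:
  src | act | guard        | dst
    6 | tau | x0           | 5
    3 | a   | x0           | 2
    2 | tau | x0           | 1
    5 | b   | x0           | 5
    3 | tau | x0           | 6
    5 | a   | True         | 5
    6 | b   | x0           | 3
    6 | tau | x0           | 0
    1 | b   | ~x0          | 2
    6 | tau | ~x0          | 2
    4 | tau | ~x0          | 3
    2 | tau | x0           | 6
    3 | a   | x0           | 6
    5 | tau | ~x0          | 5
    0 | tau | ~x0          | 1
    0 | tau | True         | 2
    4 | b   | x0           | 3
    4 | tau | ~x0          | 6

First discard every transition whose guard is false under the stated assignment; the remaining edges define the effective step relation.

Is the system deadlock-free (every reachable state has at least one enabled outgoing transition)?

Answer: DEADLOCK at state 2

Working:
Reach set: {0,1,2}
  0: tau→1  tau→2  [2 out]
  1: b→2  [1 out]
  2: ∅  [STUCK]
witness 2: tau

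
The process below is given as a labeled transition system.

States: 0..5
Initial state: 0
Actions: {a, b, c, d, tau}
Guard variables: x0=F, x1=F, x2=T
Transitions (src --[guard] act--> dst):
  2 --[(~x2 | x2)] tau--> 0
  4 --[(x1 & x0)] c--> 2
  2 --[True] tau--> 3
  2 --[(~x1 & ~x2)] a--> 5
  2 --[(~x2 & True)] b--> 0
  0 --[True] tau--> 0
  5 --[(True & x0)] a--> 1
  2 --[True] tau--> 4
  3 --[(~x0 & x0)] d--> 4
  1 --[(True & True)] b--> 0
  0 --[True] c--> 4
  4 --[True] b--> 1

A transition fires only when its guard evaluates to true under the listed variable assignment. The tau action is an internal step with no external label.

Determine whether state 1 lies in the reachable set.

7 transition(s) survive guard evaluation.
L0 = {0}
L1 = {4}  total {0,4}
L2 = {1}  total {0,1,4}
Reach set: {0,1,4}
trace reaching 1: c·b

Answer: REACHABLE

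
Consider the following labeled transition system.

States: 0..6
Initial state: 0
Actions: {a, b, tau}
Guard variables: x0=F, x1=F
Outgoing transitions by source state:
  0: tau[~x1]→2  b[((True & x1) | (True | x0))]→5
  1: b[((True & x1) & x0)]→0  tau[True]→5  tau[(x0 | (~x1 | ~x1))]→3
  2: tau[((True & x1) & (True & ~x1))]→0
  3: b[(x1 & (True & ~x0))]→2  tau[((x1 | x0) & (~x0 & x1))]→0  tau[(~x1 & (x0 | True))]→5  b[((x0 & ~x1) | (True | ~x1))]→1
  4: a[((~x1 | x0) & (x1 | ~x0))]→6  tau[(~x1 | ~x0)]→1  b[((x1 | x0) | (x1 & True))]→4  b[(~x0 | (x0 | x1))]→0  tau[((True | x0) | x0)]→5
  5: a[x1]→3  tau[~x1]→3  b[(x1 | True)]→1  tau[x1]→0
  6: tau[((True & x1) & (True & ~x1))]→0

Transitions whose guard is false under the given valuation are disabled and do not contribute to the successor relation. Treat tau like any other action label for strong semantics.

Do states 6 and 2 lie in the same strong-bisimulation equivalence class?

Refine partition for ~:
  π0 = {{0,1,2,3,4,5,6}}
  π1 = {{0,3,5},{1},{2,6},{4}}
  π2 = {{0},{1},{2,6},{3,5},{4}}
Fixed point at round 3; 5 class(es).
6∈{2,6}, 2∈{2,6}

Answer: BISIMILAR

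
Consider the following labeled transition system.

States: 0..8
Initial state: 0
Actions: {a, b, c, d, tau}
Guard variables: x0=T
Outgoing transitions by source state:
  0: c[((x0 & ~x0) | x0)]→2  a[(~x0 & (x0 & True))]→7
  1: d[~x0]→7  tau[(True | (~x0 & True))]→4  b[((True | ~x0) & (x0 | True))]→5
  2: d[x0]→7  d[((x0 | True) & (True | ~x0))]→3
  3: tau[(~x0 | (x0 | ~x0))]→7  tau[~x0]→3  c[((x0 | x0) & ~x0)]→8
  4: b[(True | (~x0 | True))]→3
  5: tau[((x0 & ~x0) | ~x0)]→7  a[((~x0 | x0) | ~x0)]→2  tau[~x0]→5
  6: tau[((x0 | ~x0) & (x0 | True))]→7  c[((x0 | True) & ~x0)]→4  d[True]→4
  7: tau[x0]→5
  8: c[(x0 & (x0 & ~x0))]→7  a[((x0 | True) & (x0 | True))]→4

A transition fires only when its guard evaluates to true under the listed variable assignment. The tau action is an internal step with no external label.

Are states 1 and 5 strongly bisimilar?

Answer: NOT BISIMILAR

Trace:
Refine partition for ~:
  round 0: {{0,1,2,3,4,5,6,7,8}}
  round 1: {{0},{1},{2},{3,7},{4},{5,8},{6}}
  round 2: {{0},{1},{2},{3},{4},{5},{6},{7},{8}}
stable after 3 split(s): 9 block(s)
[1]={1}  [5]={5}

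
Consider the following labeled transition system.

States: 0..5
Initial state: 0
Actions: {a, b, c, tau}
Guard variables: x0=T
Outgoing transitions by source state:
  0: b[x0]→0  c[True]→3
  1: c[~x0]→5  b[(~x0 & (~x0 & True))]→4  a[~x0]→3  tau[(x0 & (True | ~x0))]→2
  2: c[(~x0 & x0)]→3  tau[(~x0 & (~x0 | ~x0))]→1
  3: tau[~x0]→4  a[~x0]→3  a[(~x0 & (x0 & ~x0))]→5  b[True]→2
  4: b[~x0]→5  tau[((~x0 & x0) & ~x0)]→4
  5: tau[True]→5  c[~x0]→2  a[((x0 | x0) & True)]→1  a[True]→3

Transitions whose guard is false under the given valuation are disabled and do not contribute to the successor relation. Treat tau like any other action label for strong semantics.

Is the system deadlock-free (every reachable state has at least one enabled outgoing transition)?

Reachable = {0,2,3}
  0: b→0  c→3  [deg 2]
  2: ∅  [deadlock]
  3: b→2  [deg 1]
Path to 2: c·b

Answer: DEADLOCK at state 2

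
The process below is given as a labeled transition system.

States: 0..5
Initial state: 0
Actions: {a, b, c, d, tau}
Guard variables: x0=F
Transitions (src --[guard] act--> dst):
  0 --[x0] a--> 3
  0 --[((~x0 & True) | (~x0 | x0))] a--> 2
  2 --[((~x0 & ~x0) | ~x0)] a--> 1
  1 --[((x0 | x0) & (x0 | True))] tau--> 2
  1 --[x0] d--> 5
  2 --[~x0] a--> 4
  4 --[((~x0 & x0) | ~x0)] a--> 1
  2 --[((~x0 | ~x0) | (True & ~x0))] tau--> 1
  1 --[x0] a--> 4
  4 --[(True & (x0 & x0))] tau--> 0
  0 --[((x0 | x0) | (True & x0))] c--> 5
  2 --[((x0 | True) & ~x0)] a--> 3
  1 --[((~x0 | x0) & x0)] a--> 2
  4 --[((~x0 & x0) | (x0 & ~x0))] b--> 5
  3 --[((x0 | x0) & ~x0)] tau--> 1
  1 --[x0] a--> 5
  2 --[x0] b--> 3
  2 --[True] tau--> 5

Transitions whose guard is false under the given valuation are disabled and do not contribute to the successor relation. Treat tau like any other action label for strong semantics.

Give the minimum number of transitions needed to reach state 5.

Breadth-first toward 5:
  depth 0: {0}
  depth 1: {2}
  depth 2: {1,3,4,5}
depth(5)=2, e.g. a·tau

Answer: 2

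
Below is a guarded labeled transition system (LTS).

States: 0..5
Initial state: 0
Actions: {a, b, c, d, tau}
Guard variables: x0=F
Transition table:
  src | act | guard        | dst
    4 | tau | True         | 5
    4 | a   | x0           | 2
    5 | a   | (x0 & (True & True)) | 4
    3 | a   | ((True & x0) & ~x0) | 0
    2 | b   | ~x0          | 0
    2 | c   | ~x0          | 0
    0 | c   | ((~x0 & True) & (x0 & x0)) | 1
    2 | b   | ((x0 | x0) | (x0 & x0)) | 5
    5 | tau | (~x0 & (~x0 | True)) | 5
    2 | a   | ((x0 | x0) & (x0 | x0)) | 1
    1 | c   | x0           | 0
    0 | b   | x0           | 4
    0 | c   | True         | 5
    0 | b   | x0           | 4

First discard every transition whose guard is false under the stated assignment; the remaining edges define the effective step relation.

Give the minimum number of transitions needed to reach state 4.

BFS to 4:
  L0 = {0}
  L1 = {5}
4 never appears.

Answer: UNREACHABLE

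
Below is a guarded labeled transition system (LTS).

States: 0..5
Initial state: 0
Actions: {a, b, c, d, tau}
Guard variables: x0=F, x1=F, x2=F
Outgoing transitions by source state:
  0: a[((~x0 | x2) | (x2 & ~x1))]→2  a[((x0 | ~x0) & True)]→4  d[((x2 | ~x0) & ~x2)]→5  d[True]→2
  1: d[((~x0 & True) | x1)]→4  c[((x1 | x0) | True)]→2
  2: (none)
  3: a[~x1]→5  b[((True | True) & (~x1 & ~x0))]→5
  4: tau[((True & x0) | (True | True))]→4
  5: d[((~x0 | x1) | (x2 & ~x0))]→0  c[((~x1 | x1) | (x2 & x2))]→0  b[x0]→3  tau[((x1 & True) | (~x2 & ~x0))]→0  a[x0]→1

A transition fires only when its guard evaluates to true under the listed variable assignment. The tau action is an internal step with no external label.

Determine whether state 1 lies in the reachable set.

Answer: UNREACHABLE

Analysis:
12 transition(s) survive guard evaluation.
L0 = {0}
L1 = {2,4,5}  now seen {0,2,4,5}
R = {0,2,4,5}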